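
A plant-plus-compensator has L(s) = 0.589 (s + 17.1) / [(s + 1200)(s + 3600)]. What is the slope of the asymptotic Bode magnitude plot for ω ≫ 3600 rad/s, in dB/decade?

-20 dB/decade

With 1 zero and 2 poles, the high-frequency asymptotic slope is 20 × (1 − 2) = -20 dB/decade.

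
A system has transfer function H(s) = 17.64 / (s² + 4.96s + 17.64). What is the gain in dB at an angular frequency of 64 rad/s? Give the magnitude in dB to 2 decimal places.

-47.31 dB

|(j64)² + 4.96(j64) + 17.64| = |-4078.4 + j317.44| = 4091
|H(j64)| = 17.64 / 4091 = 0.0043122
20 log₁₀(0.0043122) = -47.306 dB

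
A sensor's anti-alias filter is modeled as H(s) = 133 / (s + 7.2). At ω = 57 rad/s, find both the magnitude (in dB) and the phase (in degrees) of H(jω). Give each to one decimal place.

|H| = 7.3 dB, ∠H = -82.8 deg

|j57 + 7.2| = √(57² + 7.2²) = 57.45
|H(j57)| = 133 / 57.45 = 2.3149
20 log₁₀(2.3149) = 7.29 dB
∠(j57 + 7.2) = arctan(57/7.2) = 82.80°
∠H(j57) = −82.80° = -82.80°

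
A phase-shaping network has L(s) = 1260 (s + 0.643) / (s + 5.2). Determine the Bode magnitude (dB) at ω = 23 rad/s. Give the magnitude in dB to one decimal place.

61.8 dB

|j23 + 0.643| = √(23² + 0.643²) = 23.01
|j23 + 5.2| = √(23² + 5.2²) = 23.58
|L(j23)| = 1260 × 23.01 / 23.58 = 1229.5
20 log₁₀(1229.5) = 61.79 dB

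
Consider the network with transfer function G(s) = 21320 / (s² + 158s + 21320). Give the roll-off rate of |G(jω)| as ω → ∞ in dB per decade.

With 0 zeros and 2 poles, the high-frequency asymptotic slope is 20 × (0 − 2) = -40 dB/decade.

-40 dB/decade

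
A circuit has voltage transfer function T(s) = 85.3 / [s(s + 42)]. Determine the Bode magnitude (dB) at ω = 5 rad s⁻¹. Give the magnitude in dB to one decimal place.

-7.9 dB

|j5 + 42| = √(5² + 42²) = 42.3
|j5| = 5
|T(j5)| = 85.3 / (42.3 × 5) = 0.40334
20 log₁₀(0.40334) = -7.89 dB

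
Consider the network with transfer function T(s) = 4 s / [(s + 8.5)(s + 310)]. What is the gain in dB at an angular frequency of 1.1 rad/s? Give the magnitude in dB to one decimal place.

-55.6 dB

|j1.1| = 1.1
|j1.1 + 8.5| = √(1.1² + 8.5²) = 8.571
|j1.1 + 310| = √(1.1² + 310²) = 310
|T(j1.1)| = 4 × 1.1 / (8.571 × 310) = 0.001656
20 log₁₀(0.001656) = -55.62 dB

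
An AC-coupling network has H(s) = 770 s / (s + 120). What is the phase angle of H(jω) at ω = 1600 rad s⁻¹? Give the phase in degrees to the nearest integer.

4 deg

∠(j1600) = 90.00°
∠(j1600 + 120) = arctan(1600/120) = 85.71°
∠H(j1600) = 90.00° − 85.71° = 4.29°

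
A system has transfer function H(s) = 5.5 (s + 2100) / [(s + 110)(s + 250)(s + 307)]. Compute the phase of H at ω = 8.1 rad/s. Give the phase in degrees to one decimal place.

-7.4°

∠(j8.1 + 2100) = arctan(8.1/2100) = 0.22°
∠(j8.1 + 110) = arctan(8.1/110) = 4.21°
∠(j8.1 + 250) = arctan(8.1/250) = 1.86°
∠(j8.1 + 307) = arctan(8.1/307) = 1.51°
∠H(j8.1) = 0.22° − (4.21° + 1.86° + 1.51°) = -7.36°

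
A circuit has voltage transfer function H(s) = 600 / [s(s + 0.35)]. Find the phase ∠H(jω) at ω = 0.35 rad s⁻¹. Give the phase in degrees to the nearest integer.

∠(j0.35 + 0.35) = arctan(0.35/0.35) = 45.00°
∠(j0.35) = 90.00°
∠H(j0.35) = − (45.00° + 90.00°) = -135.00°

-135°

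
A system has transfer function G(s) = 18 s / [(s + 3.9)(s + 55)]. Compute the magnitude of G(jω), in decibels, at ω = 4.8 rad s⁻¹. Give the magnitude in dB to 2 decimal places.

|j4.8| = 4.8
|j4.8 + 3.9| = √(4.8² + 3.9²) = 6.185
|j4.8 + 55| = √(4.8² + 55²) = 55.21
|G(j4.8)| = 18 × 4.8 / (6.185 × 55.21) = 0.25304
20 log₁₀(0.25304) = -11.936 dB

-11.94 dB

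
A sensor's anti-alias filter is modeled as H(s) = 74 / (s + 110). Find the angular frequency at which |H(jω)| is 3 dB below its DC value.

For a single-pole low-pass, the −3 dB point is at the pole: ω = 110 rad s⁻¹.

110 rad s⁻¹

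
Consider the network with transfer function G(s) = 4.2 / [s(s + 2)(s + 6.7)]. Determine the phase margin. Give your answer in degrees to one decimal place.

Gain crossover: |G(jω)| = 1 at ω ≈ 0.309 rad/sec.
∠G(j0.309) = −90° − arctan(0.309/2) − arctan(0.309/6.7) ≈ -101.44°
PM = 180° + (-101.44°) = 78.56°

78.6°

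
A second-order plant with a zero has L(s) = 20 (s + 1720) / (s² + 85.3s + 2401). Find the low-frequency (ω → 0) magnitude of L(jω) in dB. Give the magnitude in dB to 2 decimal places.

23.12 dB

L(0) = 20 × 1720 / 2401 = 14.327
20 log₁₀(14.327) = 23.123 dB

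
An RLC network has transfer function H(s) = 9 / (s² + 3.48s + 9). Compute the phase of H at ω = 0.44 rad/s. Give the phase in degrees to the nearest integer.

∠[(j0.44)² + 3.48(j0.44) + 9] = ∠[8.8064 + j1.5312] = 9.86°
∠H(j0.44) = −9.86° = -9.86°

-10°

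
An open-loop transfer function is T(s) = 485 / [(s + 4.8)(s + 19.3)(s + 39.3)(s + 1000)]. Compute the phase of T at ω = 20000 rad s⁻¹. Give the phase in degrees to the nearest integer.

∠(j20000 + 4.8) = arctan(20000/4.8) = 89.99°
∠(j20000 + 19.3) = arctan(20000/19.3) = 89.94°
∠(j20000 + 39.3) = arctan(20000/39.3) = 89.89°
∠(j20000 + 1000) = arctan(20000/1000) = 87.14°
∠T(j20000) = − (89.99° + 89.94° + 89.89° + 87.14°) = -356.96°

-357°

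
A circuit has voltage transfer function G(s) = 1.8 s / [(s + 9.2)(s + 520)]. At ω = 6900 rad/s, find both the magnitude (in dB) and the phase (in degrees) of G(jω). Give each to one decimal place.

|j6900| = 6900
|j6900 + 9.2| = √(6900² + 9.2²) = 6900
|j6900 + 520| = √(6900² + 520²) = 6920
|G(j6900)| = 1.8 × 6900 / (6900 × 6920) = 0.00026013
20 log₁₀(0.00026013) = -71.70 dB
∠(j6900) = 90.00°
∠(j6900 + 9.2) = arctan(6900/9.2) = 89.92°
∠(j6900 + 520) = arctan(6900/520) = 85.69°
∠G(j6900) = 90.00° − (89.92° + 85.69°) = -85.61°

|G| = -71.7 dB, ∠G = -85.6°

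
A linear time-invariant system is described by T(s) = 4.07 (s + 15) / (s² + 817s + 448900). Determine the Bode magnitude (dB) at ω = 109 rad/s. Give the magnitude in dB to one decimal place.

-60.0 dB

|j109 + 15| = √(109² + 15²) = 110
|(j109)² + 817(j109) + 448900| = |4.3702e+05 + j89053| = 4.46e+05
|T(j109)| = 4.07 × 110 / 4.46e+05 = 0.0010041
20 log₁₀(0.0010041) = -59.96 dB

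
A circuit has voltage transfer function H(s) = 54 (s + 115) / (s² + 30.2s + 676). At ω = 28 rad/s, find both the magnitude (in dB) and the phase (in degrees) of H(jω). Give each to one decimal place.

|H| = 17.5 dB, ∠H = -83.6 deg

|j28 + 115| = √(28² + 115²) = 118.4
|(j28)² + 30.2(j28) + 676| = |-108 + j845.6| = 852.5
|H(j28)| = 54 × 118.4 / 852.5 = 7.4975
20 log₁₀(7.4975) = 17.50 dB
∠(j28 + 115) = arctan(28/115) = 13.68°
∠[(j28)² + 30.2(j28) + 676] = ∠[-108 + j845.6] = 97.28°
∠H(j28) = 13.68° − 97.28° = -83.59°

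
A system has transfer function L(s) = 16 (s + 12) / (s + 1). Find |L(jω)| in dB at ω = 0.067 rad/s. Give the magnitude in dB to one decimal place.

45.6 dB

|j0.067 + 12| = √(0.067² + 12²) = 12
|j0.067 + 1| = √(0.067² + 1²) = 1.002
|L(j0.067)| = 16 × 12 / 1.002 = 191.57
20 log₁₀(191.57) = 45.65 dB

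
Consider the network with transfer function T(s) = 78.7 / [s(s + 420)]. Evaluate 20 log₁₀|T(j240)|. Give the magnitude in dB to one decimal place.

|j240 + 420| = √(240² + 420²) = 483.7
|j240| = 240
|T(j240)| = 78.7 / (483.7 × 240) = 0.00067788
20 log₁₀(0.00067788) = -63.38 dB

-63.4 dB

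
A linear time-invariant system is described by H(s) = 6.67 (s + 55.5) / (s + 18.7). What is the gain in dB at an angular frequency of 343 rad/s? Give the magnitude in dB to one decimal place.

|j343 + 55.5| = √(343² + 55.5²) = 347.5
|j343 + 18.7| = √(343² + 18.7²) = 343.5
|H(j343)| = 6.67 × 347.5 / 343.5 = 6.7467
20 log₁₀(6.7467) = 16.58 dB

16.6 dB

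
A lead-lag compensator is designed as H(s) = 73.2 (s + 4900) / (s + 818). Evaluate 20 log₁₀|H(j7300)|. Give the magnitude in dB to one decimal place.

38.9 dB

|j7300 + 4900| = √(7300² + 4900²) = 8792
|j7300 + 818| = √(7300² + 818²) = 7346
|H(j7300)| = 73.2 × 8792 / 7346 = 87.613
20 log₁₀(87.613) = 38.85 dB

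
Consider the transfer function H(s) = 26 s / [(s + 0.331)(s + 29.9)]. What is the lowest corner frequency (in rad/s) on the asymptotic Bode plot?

Break frequencies occur at each pole and zero magnitude: 0.331 rad/s, 29.9 rad/s.
The lowest is 0.331 rad/s.

0.331 rad/s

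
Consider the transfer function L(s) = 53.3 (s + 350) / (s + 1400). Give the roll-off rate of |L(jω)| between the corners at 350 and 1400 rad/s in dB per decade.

In this band the factors already past their corner are: zero at 350; net slope = 20 dB/decade.

20 dB/decade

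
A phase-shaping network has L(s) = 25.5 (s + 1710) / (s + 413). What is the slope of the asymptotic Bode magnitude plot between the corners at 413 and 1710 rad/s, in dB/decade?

-20 dB/decade

In this band the factors already past their corner are: pole at 413; net slope = -20 dB/decade.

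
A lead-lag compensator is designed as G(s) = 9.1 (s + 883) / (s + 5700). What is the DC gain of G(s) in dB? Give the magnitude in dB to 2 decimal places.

2.98 dB

G(0) = 9.1 × 883 / 5700 = 1.4097
20 log₁₀(1.4097) = 2.983 dB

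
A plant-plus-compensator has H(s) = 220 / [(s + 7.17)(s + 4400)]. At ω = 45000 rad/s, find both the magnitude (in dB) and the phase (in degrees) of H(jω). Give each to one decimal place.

|H| = -139.3 dB, ∠H = -174.4 deg

|j45000 + 7.17| = √(45000² + 7.17²) = 4.5e+04
|j45000 + 4400| = √(45000² + 4400²) = 4.521e+04
|H(j45000)| = 220 / (4.5e+04 × 4.521e+04) = 1.0813e-07
20 log₁₀(1.0813e-07) = -139.32 dB
∠(j45000 + 7.17) = arctan(45000/7.17) = 89.99°
∠(j45000 + 4400) = arctan(45000/4400) = 84.42°
∠H(j45000) = − (89.99° + 84.42°) = -174.41°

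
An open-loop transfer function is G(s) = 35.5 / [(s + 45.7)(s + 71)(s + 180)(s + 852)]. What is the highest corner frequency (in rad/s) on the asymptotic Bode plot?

Break frequencies occur at each pole and zero magnitude: 45.7 rad/s, 71 rad/s, 180 rad/s, 852 rad/s.
The highest is 852 rad/s.

852 rad/s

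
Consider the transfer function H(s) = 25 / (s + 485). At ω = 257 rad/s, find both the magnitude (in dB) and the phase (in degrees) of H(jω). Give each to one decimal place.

|H| = -26.8 dB, ∠H = -27.9 deg

|j257 + 485| = √(257² + 485²) = 548.9
|H(j257)| = 25 / 548.9 = 0.045547
20 log₁₀(0.045547) = -26.83 dB
∠(j257 + 485) = arctan(257/485) = 27.92°
∠H(j257) = −27.92° = -27.92°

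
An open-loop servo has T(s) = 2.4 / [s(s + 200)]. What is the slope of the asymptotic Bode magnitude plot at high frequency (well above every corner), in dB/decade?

With 0 zeros and 2 poles, the high-frequency asymptotic slope is 20 × (0 − 2) = -40 dB/decade.

-40 dB/decade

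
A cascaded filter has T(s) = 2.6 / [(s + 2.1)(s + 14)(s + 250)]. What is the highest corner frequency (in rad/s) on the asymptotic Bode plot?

250 rad/s

Break frequencies occur at each pole and zero magnitude: 2.1 rad/s, 14 rad/s, 250 rad/s.
The highest is 250 rad/s.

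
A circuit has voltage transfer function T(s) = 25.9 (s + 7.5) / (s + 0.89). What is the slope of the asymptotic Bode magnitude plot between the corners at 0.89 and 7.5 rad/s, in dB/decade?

-20 dB/decade

In this band the factors already past their corner are: pole at 0.89; net slope = -20 dB/decade.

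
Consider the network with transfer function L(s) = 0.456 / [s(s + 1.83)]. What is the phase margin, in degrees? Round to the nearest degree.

82°

Gain crossover: |L(jω)| = 1 at ω ≈ 0.247 rad/s.
∠L(j0.247) = −90° − arctan(0.247/1.83) ≈ -97.69°
PM = 180° + (-97.69°) = 82.31°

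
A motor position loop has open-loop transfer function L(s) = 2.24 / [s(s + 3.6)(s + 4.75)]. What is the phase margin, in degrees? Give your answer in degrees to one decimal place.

Gain crossover: |L(jω)| = 1 at ω ≈ 0.131 rad/s.
∠L(j0.131) = −90° − arctan(0.131/3.6) − arctan(0.131/4.75) ≈ -93.66°
PM = 180° + (-93.66°) = 86.34°

86.3°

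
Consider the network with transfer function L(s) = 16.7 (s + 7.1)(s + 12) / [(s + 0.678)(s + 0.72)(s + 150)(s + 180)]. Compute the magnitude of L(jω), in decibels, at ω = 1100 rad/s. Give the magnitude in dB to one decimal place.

|j1100 + 7.1| = √(1100² + 7.1²) = 1100
|j1100 + 12| = √(1100² + 12²) = 1100
|j1100 + 0.678| = √(1100² + 0.678²) = 1100
|j1100 + 0.72| = √(1100² + 0.72²) = 1100
|j1100 + 150| = √(1100² + 150²) = 1110
|j1100 + 180| = √(1100² + 180²) = 1115
|L(j1100)| = 16.7 × 1100 × 1100 / (1100 × 1100 × 1110 × 1115) = 1.3497e-05
20 log₁₀(1.3497e-05) = -97.40 dB

-97.4 dB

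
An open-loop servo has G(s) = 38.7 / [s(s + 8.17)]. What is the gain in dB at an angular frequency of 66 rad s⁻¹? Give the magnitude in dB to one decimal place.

-41.1 dB

|j66 + 8.17| = √(66² + 8.17²) = 66.5
|j66| = 66
|G(j66)| = 38.7 / (66.5 × 66) = 0.008817
20 log₁₀(0.008817) = -41.09 dB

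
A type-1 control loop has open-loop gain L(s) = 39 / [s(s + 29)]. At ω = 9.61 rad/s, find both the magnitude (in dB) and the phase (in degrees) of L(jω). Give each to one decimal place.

|L| = -17.5 dB, ∠L = -108.3°

|j9.61 + 29| = √(9.61² + 29²) = 30.55
|j9.61| = 9.61
|L(j9.61)| = 39 / (30.55 × 9.61) = 0.13284
20 log₁₀(0.13284) = -17.53 dB
∠(j9.61 + 29) = arctan(9.61/29) = 18.33°
∠(j9.61) = 90.00°
∠L(j9.61) = − (18.33° + 90.00°) = -108.33°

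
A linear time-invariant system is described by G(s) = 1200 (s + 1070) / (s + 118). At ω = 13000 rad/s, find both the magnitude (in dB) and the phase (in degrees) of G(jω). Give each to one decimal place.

|j13000 + 1070| = √(13000² + 1070²) = 1.304e+04
|j13000 + 118| = √(13000² + 118²) = 1.3e+04
|G(j13000)| = 1200 × 1.304e+04 / 1.3e+04 = 1204
20 log₁₀(1204) = 61.61 dB
∠(j13000 + 1070) = arctan(13000/1070) = 85.29°
∠(j13000 + 118) = arctan(13000/118) = 89.48°
∠G(j13000) = 85.29° − 89.48° = -4.19°

|G| = 61.6 dB, ∠G = -4.2°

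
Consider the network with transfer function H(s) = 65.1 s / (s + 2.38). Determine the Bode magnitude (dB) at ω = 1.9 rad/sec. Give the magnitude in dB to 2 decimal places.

32.17 dB

|j1.9| = 1.9
|j1.9 + 2.38| = √(1.9² + 2.38²) = 3.045
|H(j1.9)| = 65.1 × 1.9 / 3.045 = 40.615
20 log₁₀(40.615) = 32.174 dB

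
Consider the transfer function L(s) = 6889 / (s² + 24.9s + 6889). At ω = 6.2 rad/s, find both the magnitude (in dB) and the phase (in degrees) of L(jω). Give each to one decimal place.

|L| = 0.0 dB, ∠L = -1.3 deg

|(j6.2)² + 24.9(j6.2) + 6889| = |6850.6 + j154.38| = 6852
|L(j6.2)| = 6889 / 6852 = 1.0054
20 log₁₀(1.0054) = 0.05 dB
∠[(j6.2)² + 24.9(j6.2) + 6889] = ∠[6850.6 + j154.38] = 1.29°
∠L(j6.2) = −1.29° = -1.29°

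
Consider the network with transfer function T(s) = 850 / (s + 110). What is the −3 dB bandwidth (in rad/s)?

110 rad/s

For a single-pole low-pass, the −3 dB point is at the pole: ω = 110 rad/s.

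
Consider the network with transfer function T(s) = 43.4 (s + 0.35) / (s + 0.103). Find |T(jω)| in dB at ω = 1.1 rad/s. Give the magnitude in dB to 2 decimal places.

33.13 dB

|j1.1 + 0.35| = √(1.1² + 0.35²) = 1.154
|j1.1 + 0.103| = √(1.1² + 0.103²) = 1.105
|T(j1.1)| = 43.4 × 1.154 / 1.105 = 45.346
20 log₁₀(45.346) = 33.131 dB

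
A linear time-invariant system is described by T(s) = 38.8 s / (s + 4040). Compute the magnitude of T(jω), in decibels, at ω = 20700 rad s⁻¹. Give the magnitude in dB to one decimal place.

|j20700| = 2.07e+04
|j20700 + 4040| = √(20700² + 4040²) = 2.109e+04
|T(j20700)| = 38.8 × 2.07e+04 / 2.109e+04 = 38.081
20 log₁₀(38.081) = 31.61 dB

31.6 dB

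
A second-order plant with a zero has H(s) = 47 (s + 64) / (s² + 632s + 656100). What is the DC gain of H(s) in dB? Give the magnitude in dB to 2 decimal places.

-46.77 dB

H(0) = 47 × 64 / 656100 = 0.0045847
20 log₁₀(0.0045847) = -46.774 dB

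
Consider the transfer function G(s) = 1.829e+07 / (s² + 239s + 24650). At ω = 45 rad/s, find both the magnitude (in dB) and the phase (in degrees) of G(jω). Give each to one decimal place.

|(j45)² + 239(j45) + 24650| = |22625 + j10755| = 2.505e+04
|G(j45)| = 1.829e+07 / 2.505e+04 = 730.11
20 log₁₀(730.11) = 57.27 dB
∠[(j45)² + 239(j45) + 24650] = ∠[22625 + j10755] = 25.42°
∠G(j45) = −25.42° = -25.42°

|G| = 57.3 dB, ∠G = -25.4°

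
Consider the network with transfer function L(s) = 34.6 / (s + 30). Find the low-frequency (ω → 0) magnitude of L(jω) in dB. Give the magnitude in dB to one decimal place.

L(0) = 34.6 / 30 = 1.1533
20 log₁₀(1.1533) = 1.24 dB

1.2 dB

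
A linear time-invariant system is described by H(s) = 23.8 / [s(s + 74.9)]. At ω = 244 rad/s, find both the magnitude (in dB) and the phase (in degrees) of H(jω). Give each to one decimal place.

|H| = -68.4 dB, ∠H = -162.9°

|j244 + 74.9| = √(244² + 74.9²) = 255.2
|j244| = 244
|H(j244)| = 23.8 / (255.2 × 244) = 0.00038216
20 log₁₀(0.00038216) = -68.36 dB
∠(j244 + 74.9) = arctan(244/74.9) = 72.94°
∠(j244) = 90.00°
∠H(j244) = − (72.94° + 90.00°) = -162.94°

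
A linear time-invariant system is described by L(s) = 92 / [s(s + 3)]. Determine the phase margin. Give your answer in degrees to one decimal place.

17.8 deg

Gain crossover: |L(jω)| = 1 at ω ≈ 9.36 rad s⁻¹.
∠L(j9.36) = −90° − arctan(9.36/3) ≈ -162.23°
PM = 180° + (-162.23°) = 17.77°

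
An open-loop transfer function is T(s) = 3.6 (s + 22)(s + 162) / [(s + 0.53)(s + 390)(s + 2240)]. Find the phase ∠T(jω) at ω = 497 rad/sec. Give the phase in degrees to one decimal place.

5.1 deg

∠(j497 + 22) = arctan(497/22) = 87.47°
∠(j497 + 162) = arctan(497/162) = 71.95°
∠(j497 + 0.53) = arctan(497/0.53) = 89.94°
∠(j497 + 390) = arctan(497/390) = 51.88°
∠(j497 + 2240) = arctan(497/2240) = 12.51°
∠T(j497) = 87.47° + 71.95° − (89.94° + 51.88° + 12.51°) = 5.08°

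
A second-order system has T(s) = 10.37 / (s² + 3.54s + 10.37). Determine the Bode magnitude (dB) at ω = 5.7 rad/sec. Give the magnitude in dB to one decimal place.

-9.2 dB

|(j5.7)² + 3.54(j5.7) + 10.37| = |-22.12 + j20.178| = 29.94
|T(j5.7)| = 10.37 / 29.94 = 0.34635
20 log₁₀(0.34635) = -9.21 dB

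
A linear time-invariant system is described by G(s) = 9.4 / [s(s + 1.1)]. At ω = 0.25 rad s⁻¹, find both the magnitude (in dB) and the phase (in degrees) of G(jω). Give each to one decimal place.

|G| = 30.5 dB, ∠G = -102.8 deg

|j0.25 + 1.1| = √(0.25² + 1.1²) = 1.128
|j0.25| = 0.25
|G(j0.25)| = 9.4 / (1.128 × 0.25) = 33.332
20 log₁₀(33.332) = 30.46 dB
∠(j0.25 + 1.1) = arctan(0.25/1.1) = 12.80°
∠(j0.25) = 90.00°
∠G(j0.25) = − (12.80° + 90.00°) = -102.80°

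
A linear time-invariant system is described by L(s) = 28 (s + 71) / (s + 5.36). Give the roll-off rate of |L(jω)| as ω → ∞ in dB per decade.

With 1 zero and 1 pole, the high-frequency asymptotic slope is 20 × (1 − 1) = 0 dB/decade.

0 dB/decade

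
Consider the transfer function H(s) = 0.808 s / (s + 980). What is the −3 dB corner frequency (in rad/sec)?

980 rad/sec

For a single-pole high-pass, the −3 dB point is at the pole: ω = 980 rad/sec.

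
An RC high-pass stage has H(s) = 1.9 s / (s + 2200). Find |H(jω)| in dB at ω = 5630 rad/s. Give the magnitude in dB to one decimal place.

|j5630| = 5630
|j5630 + 2200| = √(5630² + 2200²) = 6045
|H(j5630)| = 1.9 × 5630 / 6045 = 1.7697
20 log₁₀(1.7697) = 4.96 dB

5.0 dB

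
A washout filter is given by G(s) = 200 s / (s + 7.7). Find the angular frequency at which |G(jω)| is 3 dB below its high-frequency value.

For a single-pole high-pass, the −3 dB point is at the pole: ω = 7.7 rad/sec.

7.7 rad/sec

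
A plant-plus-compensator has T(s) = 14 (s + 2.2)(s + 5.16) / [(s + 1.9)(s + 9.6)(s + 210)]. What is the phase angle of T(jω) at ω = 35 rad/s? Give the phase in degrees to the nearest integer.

∠(j35 + 2.2) = arctan(35/2.2) = 86.40°
∠(j35 + 5.16) = arctan(35/5.16) = 81.61°
∠(j35 + 1.9) = arctan(35/1.9) = 86.89°
∠(j35 + 9.6) = arctan(35/9.6) = 74.66°
∠(j35 + 210) = arctan(35/210) = 9.46°
∠T(j35) = 86.40° + 81.61° − (86.89° + 74.66° + 9.46°) = -3.00°

-3 deg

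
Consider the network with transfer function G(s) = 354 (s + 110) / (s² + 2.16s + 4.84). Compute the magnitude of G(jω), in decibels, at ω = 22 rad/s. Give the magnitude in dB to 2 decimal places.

38.33 dB

|j22 + 110| = √(22² + 110²) = 112.2
|(j22)² + 2.16(j22) + 4.84| = |-479.16 + j47.52| = 481.5
|G(j22)| = 354 × 112.2 / 481.5 = 82.472
20 log₁₀(82.472) = 38.326 dB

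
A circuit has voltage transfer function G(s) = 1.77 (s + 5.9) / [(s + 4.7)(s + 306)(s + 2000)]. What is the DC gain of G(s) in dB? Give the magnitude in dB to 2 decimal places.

G(0) = 1.77 × 5.9 / (4.7 × 306 × 2000) = 3.6306e-06
20 log₁₀(3.6306e-06) = -108.800 dB

-108.80 dB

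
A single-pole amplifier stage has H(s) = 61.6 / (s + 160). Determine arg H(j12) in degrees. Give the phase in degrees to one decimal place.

∠(j12 + 160) = arctan(12/160) = 4.29°
∠H(j12) = −4.29° = -4.29°

-4.3 deg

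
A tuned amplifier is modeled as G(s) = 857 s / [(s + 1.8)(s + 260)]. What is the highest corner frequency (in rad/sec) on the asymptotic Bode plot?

260 rad/sec

Break frequencies occur at each pole and zero magnitude: 1.8 rad/sec, 260 rad/sec.
The highest is 260 rad/sec.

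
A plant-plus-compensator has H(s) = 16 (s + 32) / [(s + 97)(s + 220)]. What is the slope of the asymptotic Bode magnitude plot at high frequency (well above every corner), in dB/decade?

-20 dB/decade

With 1 zero and 2 poles, the high-frequency asymptotic slope is 20 × (1 − 2) = -20 dB/decade.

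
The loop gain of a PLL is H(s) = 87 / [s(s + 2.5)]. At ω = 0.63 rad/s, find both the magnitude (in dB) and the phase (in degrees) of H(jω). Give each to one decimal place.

|H| = 34.6 dB, ∠H = -104.1°

|j0.63 + 2.5| = √(0.63² + 2.5²) = 2.578
|j0.63| = 0.63
|H(j0.63)| = 87 / (2.578 × 0.63) = 53.564
20 log₁₀(53.564) = 34.58 dB
∠(j0.63 + 2.5) = arctan(0.63/2.5) = 14.14°
∠(j0.63) = 90.00°
∠H(j0.63) = − (14.14° + 90.00°) = -104.14°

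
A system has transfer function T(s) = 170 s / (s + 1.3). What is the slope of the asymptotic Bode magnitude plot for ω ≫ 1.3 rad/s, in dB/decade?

0 dB/decade

With 1 zero and 1 pole, the high-frequency asymptotic slope is 20 × (1 − 1) = 0 dB/decade.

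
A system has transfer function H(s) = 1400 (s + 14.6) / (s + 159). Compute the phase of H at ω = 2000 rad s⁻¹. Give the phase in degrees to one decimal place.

4.1 deg

∠(j2000 + 14.6) = arctan(2000/14.6) = 89.58°
∠(j2000 + 159) = arctan(2000/159) = 85.45°
∠H(j2000) = 89.58° − 85.45° = 4.13°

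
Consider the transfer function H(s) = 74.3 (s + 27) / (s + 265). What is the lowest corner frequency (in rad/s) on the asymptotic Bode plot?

27 rad/s

Break frequencies occur at each pole and zero magnitude: 27 rad/s, 265 rad/s.
The lowest is 27 rad/s.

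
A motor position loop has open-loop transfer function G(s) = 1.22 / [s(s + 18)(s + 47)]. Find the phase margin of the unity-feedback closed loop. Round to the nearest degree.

90°

Gain crossover: |G(jω)| = 1 at ω ≈ 0.00144 rad/s.
∠G(j0.00144) = −90° − arctan(0.00144/18) − arctan(0.00144/47) ≈ -90.01°
PM = 180° + (-90.01°) = 89.99°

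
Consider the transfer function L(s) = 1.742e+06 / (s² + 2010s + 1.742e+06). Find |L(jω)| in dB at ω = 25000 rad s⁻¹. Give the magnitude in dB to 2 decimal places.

-51.10 dB

|(j25000)² + 2010(j25000) + 1.742e+06| = |-6.2326e+08 + j5.025e+07| = 6.253e+08
|L(j25000)| = 1.742e+06 / 6.253e+08 = 0.002786
20 log₁₀(0.002786) = -51.101 dB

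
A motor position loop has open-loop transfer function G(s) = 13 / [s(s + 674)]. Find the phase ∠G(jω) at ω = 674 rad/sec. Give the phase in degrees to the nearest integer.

∠(j674 + 674) = arctan(674/674) = 45.00°
∠(j674) = 90.00°
∠G(j674) = − (45.00° + 90.00°) = -135.00°

-135 deg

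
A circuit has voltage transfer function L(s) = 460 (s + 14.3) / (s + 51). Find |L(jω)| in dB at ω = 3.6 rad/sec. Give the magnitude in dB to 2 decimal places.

42.46 dB

|j3.6 + 14.3| = √(3.6² + 14.3²) = 14.75
|j3.6 + 51| = √(3.6² + 51²) = 51.13
|L(j3.6)| = 460 × 14.75 / 51.13 = 132.67
20 log₁₀(132.67) = 42.456 dB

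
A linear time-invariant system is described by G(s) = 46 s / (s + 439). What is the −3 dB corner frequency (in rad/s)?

For a single-pole high-pass, the −3 dB point is at the pole: ω = 439 rad/s.

439 rad/s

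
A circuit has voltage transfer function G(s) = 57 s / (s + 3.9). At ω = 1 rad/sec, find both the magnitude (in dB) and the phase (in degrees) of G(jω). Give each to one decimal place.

|j1| = 1
|j1 + 3.9| = √(1² + 3.9²) = 4.026
|G(j1)| = 57 × 1 / 4.026 = 14.157
20 log₁₀(14.157) = 23.02 dB
∠(j1) = 90.00°
∠(j1 + 3.9) = arctan(1/3.9) = 14.38°
∠G(j1) = 90.00° − 14.38° = 75.62°

|G| = 23.0 dB, ∠G = 75.6°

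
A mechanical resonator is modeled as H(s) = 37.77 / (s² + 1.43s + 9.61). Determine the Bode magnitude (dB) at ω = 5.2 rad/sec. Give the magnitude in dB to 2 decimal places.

|(j5.2)² + 1.43(j5.2) + 9.61| = |-17.43 + j7.436| = 18.95
|H(j5.2)| = 37.77 / 18.95 = 1.9931
20 log₁₀(1.9931) = 5.991 dB

5.99 dB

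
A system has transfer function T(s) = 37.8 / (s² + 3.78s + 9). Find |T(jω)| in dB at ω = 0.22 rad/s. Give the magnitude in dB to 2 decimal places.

|(j0.22)² + 3.78(j0.22) + 9| = |8.9516 + j0.8316| = 8.99
|T(j0.22)| = 37.8 / 8.99 = 4.2046
20 log₁₀(4.2046) = 12.475 dB

12.47 dB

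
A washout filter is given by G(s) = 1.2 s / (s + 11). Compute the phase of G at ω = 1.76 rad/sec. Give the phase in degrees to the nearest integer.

∠(j1.76) = 90.00°
∠(j1.76 + 11) = arctan(1.76/11) = 9.09°
∠G(j1.76) = 90.00° − 9.09° = 80.91°

81°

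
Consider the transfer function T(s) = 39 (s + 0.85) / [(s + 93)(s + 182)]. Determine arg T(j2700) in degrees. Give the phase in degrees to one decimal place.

-84.2 deg

∠(j2700 + 0.85) = arctan(2700/0.85) = 89.98°
∠(j2700 + 93) = arctan(2700/93) = 88.03°
∠(j2700 + 182) = arctan(2700/182) = 86.14°
∠T(j2700) = 89.98° − (88.03° + 86.14°) = -84.19°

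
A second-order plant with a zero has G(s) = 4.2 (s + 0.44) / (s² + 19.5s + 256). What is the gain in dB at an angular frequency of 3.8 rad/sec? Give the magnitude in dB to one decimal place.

-23.9 dB

|j3.8 + 0.44| = √(3.8² + 0.44²) = 3.825
|(j3.8)² + 19.5(j3.8) + 256| = |241.56 + j74.1| = 252.7
|G(j3.8)| = 4.2 × 3.825 / 252.7 = 0.063587
20 log₁₀(0.063587) = -23.93 dB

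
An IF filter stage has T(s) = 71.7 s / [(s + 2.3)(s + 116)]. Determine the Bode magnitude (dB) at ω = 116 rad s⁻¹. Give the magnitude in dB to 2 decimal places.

-7.19 dB

|j116| = 116
|j116 + 2.3| = √(116² + 2.3²) = 116
|j116 + 116| = √(116² + 116²) = 164
|T(j116)| = 71.7 × 116 / (116 × 164) = 0.43698
20 log₁₀(0.43698) = -7.191 dB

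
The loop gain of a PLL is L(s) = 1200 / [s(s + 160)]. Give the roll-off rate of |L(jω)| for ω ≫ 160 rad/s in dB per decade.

With 0 zeros and 2 poles, the high-frequency asymptotic slope is 20 × (0 − 2) = -40 dB/decade.

-40 dB/decade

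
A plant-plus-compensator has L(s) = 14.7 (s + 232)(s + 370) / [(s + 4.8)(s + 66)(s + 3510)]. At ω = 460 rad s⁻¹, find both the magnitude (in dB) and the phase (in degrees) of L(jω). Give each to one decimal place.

|j460 + 232| = √(460² + 232²) = 515.2
|j460 + 370| = √(460² + 370²) = 590.3
|j460 + 4.8| = √(460² + 4.8²) = 460
|j460 + 66| = √(460² + 66²) = 464.7
|j460 + 3510| = √(460² + 3510²) = 3540
|L(j460)| = 14.7 × 515.2 × 590.3 / (460 × 464.7 × 3540) = 0.0059077
20 log₁₀(0.0059077) = -44.57 dB
∠(j460 + 232) = arctan(460/232) = 63.24°
∠(j460 + 370) = arctan(460/370) = 51.19°
∠(j460 + 4.8) = arctan(460/4.8) = 89.40°
∠(j460 + 66) = arctan(460/66) = 81.84°
∠(j460 + 3510) = arctan(460/3510) = 7.47°
∠L(j460) = 63.24° + 51.19° − (89.40° + 81.84° + 7.47°) = -64.28°

|L| = -44.6 dB, ∠L = -64.3°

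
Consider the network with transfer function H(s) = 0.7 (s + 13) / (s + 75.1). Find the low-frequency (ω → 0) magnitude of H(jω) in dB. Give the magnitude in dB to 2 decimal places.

-18.33 dB

H(0) = 0.7 × 13 / 75.1 = 0.12117
20 log₁₀(0.12117) = -18.332 dB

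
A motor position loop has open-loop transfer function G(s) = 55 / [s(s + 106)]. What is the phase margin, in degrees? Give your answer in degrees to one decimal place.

89.7 deg

Gain crossover: |G(jω)| = 1 at ω ≈ 0.519 rad s⁻¹.
∠G(j0.519) = −90° − arctan(0.519/106) ≈ -90.28°
PM = 180° + (-90.28°) = 89.72°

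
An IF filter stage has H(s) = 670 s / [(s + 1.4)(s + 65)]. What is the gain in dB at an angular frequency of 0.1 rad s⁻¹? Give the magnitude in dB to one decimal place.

-2.7 dB

|j0.1| = 0.1
|j0.1 + 1.4| = √(0.1² + 1.4²) = 1.404
|j0.1 + 65| = √(0.1² + 65²) = 65
|H(j0.1)| = 670 × 0.1 / (1.404 × 65) = 0.73439
20 log₁₀(0.73439) = -2.68 dB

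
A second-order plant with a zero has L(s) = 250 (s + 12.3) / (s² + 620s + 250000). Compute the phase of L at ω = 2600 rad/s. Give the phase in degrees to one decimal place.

-76.4°

∠(j2600 + 12.3) = arctan(2600/12.3) = 89.73°
∠[(j2600)² + 620(j2600) + 250000] = ∠[-6.51e+06 + j1.612e+06] = 166.09°
∠L(j2600) = 89.73° − 166.09° = -76.36°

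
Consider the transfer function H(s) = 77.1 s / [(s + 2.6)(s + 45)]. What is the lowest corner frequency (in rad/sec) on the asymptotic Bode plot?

2.6 rad/sec

Break frequencies occur at each pole and zero magnitude: 2.6 rad/sec, 45 rad/sec.
The lowest is 2.6 rad/sec.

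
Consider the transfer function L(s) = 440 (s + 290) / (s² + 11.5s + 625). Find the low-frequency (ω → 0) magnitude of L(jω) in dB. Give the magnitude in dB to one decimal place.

46.2 dB

L(0) = 440 × 290 / 625 = 204.16
20 log₁₀(204.16) = 46.20 dB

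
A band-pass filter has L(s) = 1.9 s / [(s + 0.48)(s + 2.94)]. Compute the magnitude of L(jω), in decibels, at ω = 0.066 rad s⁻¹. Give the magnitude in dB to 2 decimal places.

|j0.066| = 0.066
|j0.066 + 0.48| = √(0.066² + 0.48²) = 0.4845
|j0.066 + 2.94| = √(0.066² + 2.94²) = 2.941
|L(j0.066)| = 1.9 × 0.066 / (0.4845 × 2.941) = 0.08801
20 log₁₀(0.08801) = -21.109 dB

-21.11 dB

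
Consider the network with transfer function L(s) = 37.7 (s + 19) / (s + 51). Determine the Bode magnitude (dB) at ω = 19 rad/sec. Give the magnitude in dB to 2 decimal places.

25.40 dB

|j19 + 19| = √(19² + 19²) = 26.87
|j19 + 51| = √(19² + 51²) = 54.42
|L(j19)| = 37.7 × 26.87 / 54.42 = 18.613
20 log₁₀(18.613) = 25.396 dB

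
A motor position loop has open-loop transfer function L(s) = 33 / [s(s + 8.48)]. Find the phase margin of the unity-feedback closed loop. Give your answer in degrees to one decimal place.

Gain crossover: |L(jω)| = 1 at ω ≈ 3.58 rad/s.
∠L(j3.58) = −90° − arctan(3.58/8.48) ≈ -112.91°
PM = 180° + (-112.91°) = 67.09°

67.1°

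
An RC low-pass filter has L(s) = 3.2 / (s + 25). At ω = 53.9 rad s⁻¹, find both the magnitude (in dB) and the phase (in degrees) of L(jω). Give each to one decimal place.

|j53.9 + 25| = √(53.9² + 25²) = 59.42
|L(j53.9)| = 3.2 / 59.42 = 0.053858
20 log₁₀(0.053858) = -25.38 dB
∠(j53.9 + 25) = arctan(53.9/25) = 65.12°
∠L(j53.9) = −65.12° = -65.12°

|L| = -25.4 dB, ∠L = -65.1°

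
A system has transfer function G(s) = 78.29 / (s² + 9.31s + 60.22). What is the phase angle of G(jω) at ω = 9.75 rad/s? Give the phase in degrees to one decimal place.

∠[(j9.75)² + 9.31(j9.75) + 60.22] = ∠[-34.843 + j90.773] = 111.00°
∠G(j9.75) = −111.00° = -111.00°

-111.0 deg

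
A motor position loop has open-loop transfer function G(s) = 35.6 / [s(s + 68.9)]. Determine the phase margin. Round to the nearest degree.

Gain crossover: |G(jω)| = 1 at ω ≈ 0.517 rad/s.
∠G(j0.517) = −90° − arctan(0.517/68.9) ≈ -90.43°
PM = 180° + (-90.43°) = 89.57°

90°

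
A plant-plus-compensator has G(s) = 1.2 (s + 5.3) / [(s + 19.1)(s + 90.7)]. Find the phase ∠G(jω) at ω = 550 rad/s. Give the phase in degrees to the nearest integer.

-79 deg

∠(j550 + 5.3) = arctan(550/5.3) = 89.45°
∠(j550 + 19.1) = arctan(550/19.1) = 88.01°
∠(j550 + 90.7) = arctan(550/90.7) = 80.64°
∠G(j550) = 89.45° − (88.01° + 80.64°) = -79.20°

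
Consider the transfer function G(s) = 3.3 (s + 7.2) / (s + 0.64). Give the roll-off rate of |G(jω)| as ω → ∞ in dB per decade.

0 dB/decade

With 1 zero and 1 pole, the high-frequency asymptotic slope is 20 × (1 − 1) = 0 dB/decade.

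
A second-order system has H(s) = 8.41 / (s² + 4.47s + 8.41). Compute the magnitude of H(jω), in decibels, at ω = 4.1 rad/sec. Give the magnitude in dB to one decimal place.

-7.6 dB

|(j4.1)² + 4.47(j4.1) + 8.41| = |-8.4 + j18.327| = 20.16
|H(j4.1)| = 8.41 / 20.16 = 0.41716
20 log₁₀(0.41716) = -7.59 dB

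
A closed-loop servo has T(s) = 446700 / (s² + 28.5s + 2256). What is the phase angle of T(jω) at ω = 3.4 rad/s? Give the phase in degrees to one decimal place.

-2.5°

∠[(j3.4)² + 28.5(j3.4) + 2256] = ∠[2244.4 + j96.9] = 2.47°
∠T(j3.4) = −2.47° = -2.47°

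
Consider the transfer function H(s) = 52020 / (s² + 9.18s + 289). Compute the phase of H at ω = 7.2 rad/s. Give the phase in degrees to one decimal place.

-15.6°

∠[(j7.2)² + 9.18(j7.2) + 289] = ∠[237.16 + j66.096] = 15.57°
∠H(j7.2) = −15.57° = -15.57°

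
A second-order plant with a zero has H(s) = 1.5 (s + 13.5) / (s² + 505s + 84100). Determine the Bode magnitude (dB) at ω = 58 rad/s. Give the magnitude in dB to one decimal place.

-59.7 dB

|j58 + 13.5| = √(58² + 13.5²) = 59.55
|(j58)² + 505(j58) + 84100| = |80736 + j29290| = 8.588e+04
|H(j58)| = 1.5 × 59.55 / 8.588e+04 = 0.0010401
20 log₁₀(0.0010401) = -59.66 dB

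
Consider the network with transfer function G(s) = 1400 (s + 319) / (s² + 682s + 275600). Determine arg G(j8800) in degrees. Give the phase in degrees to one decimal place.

-87.6 deg

∠(j8800 + 319) = arctan(8800/319) = 87.92°
∠[(j8800)² + 682(j8800) + 275600] = ∠[-7.7164e+07 + j6.0016e+06] = 175.55°
∠G(j8800) = 87.92° − 175.55° = -87.63°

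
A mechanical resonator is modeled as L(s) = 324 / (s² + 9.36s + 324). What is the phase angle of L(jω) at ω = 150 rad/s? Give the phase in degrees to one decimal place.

∠[(j150)² + 9.36(j150) + 324] = ∠[-22176 + j1404] = 176.38°
∠L(j150) = −176.38° = -176.38°

-176.4°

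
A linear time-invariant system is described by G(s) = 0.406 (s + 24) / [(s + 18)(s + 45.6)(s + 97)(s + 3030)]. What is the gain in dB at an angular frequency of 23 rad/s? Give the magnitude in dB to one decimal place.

|j23 + 24| = √(23² + 24²) = 33.24
|j23 + 18| = √(23² + 18²) = 29.21
|j23 + 45.6| = √(23² + 45.6²) = 51.07
|j23 + 97| = √(23² + 97²) = 99.69
|j23 + 3030| = √(23² + 3030²) = 3030
|G(j23)| = 0.406 × 33.24 / (29.21 × 51.07 × 99.69 × 3030) = 2.9953e-08
20 log₁₀(2.9953e-08) = -150.47 dB

-150.5 dB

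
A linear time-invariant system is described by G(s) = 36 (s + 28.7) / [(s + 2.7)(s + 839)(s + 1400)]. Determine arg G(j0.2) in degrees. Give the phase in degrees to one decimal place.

-3.9°

∠(j0.2 + 28.7) = arctan(0.2/28.7) = 0.40°
∠(j0.2 + 2.7) = arctan(0.2/2.7) = 4.24°
∠(j0.2 + 839) = arctan(0.2/839) = 0.01°
∠(j0.2 + 1400) = arctan(0.2/1400) = 0.01°
∠G(j0.2) = 0.40° − (4.24° + 0.01° + 0.01°) = -3.86°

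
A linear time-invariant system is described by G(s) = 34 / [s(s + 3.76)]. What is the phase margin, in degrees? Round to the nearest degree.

Gain crossover: |G(jω)| = 1 at ω ≈ 5.26 rad/s.
∠G(j5.26) = −90° − arctan(5.26/3.76) ≈ -144.44°
PM = 180° + (-144.44°) = 35.56°

36°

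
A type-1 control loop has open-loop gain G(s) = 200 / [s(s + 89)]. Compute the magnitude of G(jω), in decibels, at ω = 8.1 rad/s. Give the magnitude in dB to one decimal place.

|j8.1 + 89| = √(8.1² + 89²) = 89.37
|j8.1| = 8.1
|G(j8.1)| = 200 / (89.37 × 8.1) = 0.27629
20 log₁₀(0.27629) = -11.17 dB

-11.2 dB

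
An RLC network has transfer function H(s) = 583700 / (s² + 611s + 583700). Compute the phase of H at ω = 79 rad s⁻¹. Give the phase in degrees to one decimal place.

-4.8°

∠[(j79)² + 611(j79) + 583700] = ∠[5.7746e+05 + j48269] = 4.78°
∠H(j79) = −4.78° = -4.78°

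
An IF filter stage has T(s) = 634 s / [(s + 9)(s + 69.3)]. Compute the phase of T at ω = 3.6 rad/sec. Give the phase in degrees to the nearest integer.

65°

∠(j3.6) = 90.00°
∠(j3.6 + 9) = arctan(3.6/9) = 21.80°
∠(j3.6 + 69.3) = arctan(3.6/69.3) = 2.97°
∠T(j3.6) = 90.00° − (21.80° + 2.97°) = 65.22°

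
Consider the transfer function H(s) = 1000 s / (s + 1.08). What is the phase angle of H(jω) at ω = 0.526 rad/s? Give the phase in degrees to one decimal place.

64.0°

∠(j0.526) = 90.00°
∠(j0.526 + 1.08) = arctan(0.526/1.08) = 25.97°
∠H(j0.526) = 90.00° − 25.97° = 64.03°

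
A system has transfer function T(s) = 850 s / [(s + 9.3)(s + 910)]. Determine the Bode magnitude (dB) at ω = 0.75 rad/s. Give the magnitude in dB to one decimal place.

-22.5 dB

|j0.75| = 0.75
|j0.75 + 9.3| = √(0.75² + 9.3²) = 9.33
|j0.75 + 910| = √(0.75² + 910²) = 910
|T(j0.75)| = 850 × 0.75 / (9.33 × 910) = 0.075084
20 log₁₀(0.075084) = -22.49 dB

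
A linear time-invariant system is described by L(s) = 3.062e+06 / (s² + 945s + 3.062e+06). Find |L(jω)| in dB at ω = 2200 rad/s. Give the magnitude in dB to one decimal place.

1.0 dB

|(j2200)² + 945(j2200) + 3.062e+06| = |-1.778e+06 + j2.079e+06| = 2.736e+06
|L(j2200)| = 3.062e+06 / 2.736e+06 = 1.1193
20 log₁₀(1.1193) = 0.98 dB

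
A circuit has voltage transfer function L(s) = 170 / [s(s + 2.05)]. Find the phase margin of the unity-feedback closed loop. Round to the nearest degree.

Gain crossover: |L(jω)| = 1 at ω ≈ 13 rad/s.
∠L(j13) = −90° − arctan(13/2.05) ≈ -171.01°
PM = 180° + (-171.01°) = 8.99°

9°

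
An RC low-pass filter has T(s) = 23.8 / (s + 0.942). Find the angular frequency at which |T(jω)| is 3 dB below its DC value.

For a single-pole low-pass, the −3 dB point is at the pole: ω = 0.942 rad/sec.

0.942 rad/sec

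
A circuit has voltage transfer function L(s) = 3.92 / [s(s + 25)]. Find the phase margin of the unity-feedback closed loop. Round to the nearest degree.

Gain crossover: |L(jω)| = 1 at ω ≈ 0.157 rad s⁻¹.
∠L(j0.157) = −90° − arctan(0.157/25) ≈ -90.36°
PM = 180° + (-90.36°) = 89.64°

90°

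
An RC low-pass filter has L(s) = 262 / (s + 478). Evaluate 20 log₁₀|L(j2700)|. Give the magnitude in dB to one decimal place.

-20.4 dB

|j2700 + 478| = √(2700² + 478²) = 2742
|L(j2700)| = 262 / 2742 = 0.095551
20 log₁₀(0.095551) = -20.40 dB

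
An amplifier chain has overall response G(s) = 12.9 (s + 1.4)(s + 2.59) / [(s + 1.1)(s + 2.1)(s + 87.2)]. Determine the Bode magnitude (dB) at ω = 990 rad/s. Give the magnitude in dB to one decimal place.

-37.7 dB

|j990 + 1.4| = √(990² + 1.4²) = 990
|j990 + 2.59| = √(990² + 2.59²) = 990
|j990 + 1.1| = √(990² + 1.1²) = 990
|j990 + 2.1| = √(990² + 2.1²) = 990
|j990 + 87.2| = √(990² + 87.2²) = 993.8
|G(j990)| = 12.9 × 990 × 990 / (990 × 990 × 993.8) = 0.01298
20 log₁₀(0.01298) = -37.73 dB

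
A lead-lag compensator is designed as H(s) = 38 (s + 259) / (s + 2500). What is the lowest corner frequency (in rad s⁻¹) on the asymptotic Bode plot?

Break frequencies occur at each pole and zero magnitude: 259 rad s⁻¹, 2500 rad s⁻¹.
The lowest is 259 rad s⁻¹.

259 rad s⁻¹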